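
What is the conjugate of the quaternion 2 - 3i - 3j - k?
2 + 3i + 3j + k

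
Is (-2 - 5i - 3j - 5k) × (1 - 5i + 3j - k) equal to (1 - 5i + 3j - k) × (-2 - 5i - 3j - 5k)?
No: pq = -23 + 23i + 11j - 33k ≠ -23 - 13i - 29j + 27k = qp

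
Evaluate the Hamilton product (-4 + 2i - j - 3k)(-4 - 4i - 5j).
19 - 7i + 36j - 2k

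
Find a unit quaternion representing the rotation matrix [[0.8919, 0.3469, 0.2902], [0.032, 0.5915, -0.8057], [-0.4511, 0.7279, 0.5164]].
0.866 + 0.4427i + 0.214j - 0.0909k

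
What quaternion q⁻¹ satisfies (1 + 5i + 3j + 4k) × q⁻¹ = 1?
0.0196 - 0.098i - 0.0588j - 0.0784k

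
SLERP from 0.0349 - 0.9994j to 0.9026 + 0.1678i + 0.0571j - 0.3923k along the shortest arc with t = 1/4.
-0.3082 - 0.0632i - 0.9376j + 0.1479k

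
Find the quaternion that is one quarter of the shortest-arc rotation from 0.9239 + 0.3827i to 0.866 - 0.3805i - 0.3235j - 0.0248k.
0.9763 + 0.1964i - 0.091j - 0.007k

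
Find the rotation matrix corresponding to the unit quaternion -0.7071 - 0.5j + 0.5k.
[[0, 0.7071, 0.7071], [-0.7071, 0.5, -0.5], [-0.7071, -0.5, 0.5]]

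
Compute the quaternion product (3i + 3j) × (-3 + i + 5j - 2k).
-18 - 15i - 3j + 12k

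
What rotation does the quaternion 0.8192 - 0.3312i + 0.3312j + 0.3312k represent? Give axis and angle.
axis = (-√3/3, √3/3, √3/3), θ = 70°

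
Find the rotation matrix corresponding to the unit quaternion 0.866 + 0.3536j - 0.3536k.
[[0.4999, 0.6124, 0.6124], [-0.6124, 0.7499, -0.2501], [-0.6124, -0.2501, 0.7499]]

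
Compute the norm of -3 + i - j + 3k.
√20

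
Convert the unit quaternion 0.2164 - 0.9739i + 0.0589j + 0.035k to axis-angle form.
axis = (-0.9975, 0.0603, 0.0358), θ = 155°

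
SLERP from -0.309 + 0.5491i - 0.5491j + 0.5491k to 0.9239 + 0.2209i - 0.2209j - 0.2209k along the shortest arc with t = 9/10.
-0.9371 - 0.1356i + 0.1356j + 0.2916k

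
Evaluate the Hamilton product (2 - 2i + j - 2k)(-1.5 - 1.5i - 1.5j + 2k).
-0.5 - i + 2.5j + 11.5k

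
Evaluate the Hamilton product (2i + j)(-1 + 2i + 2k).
-4 - 5j - 2k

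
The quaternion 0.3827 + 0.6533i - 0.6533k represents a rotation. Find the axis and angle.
axis = (√2/2, 0, -√2/2), θ = 3π/4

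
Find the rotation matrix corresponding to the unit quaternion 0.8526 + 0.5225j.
[[0.454, 0, 0.891], [0, 1, 0], [-0.891, 0, 0.454]]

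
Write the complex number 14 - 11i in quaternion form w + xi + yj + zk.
14 - 11i + 0j + 0k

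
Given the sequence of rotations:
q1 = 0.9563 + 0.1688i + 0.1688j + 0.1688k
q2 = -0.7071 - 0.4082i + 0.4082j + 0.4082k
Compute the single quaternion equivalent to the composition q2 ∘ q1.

q2 · q1 = -0.7451 - 0.5097i + 0.4088j + 0.1332k
-0.7451 - 0.5097i + 0.4088j + 0.1332k


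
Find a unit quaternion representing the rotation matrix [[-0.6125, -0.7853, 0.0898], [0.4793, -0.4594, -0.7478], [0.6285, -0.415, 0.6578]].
0.3827 + 0.2174i - 0.3519j + 0.8261k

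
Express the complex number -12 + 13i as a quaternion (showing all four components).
-12 + 13i + 0j + 0k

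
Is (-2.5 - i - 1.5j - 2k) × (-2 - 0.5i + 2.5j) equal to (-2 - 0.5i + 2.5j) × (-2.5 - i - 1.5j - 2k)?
No: pq = 8.25 + 8.25i - 2.25j + 0.75k ≠ 8.25 - 1.75i - 4.25j + 7.25k = qp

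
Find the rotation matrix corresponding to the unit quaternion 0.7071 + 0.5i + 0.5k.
[[0.5, -0.7071, 0.5], [0.7071, 0, -0.7071], [0.5, 0.7071, 0.5]]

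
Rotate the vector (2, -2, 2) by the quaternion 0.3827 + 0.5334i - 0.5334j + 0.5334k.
(2, -2, 2)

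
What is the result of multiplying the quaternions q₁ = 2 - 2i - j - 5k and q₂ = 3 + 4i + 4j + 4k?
38 + 18i - 7j - 11k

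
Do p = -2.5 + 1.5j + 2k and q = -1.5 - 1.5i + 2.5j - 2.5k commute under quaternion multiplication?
No: pq = 5 - 5i - 11.5j + 5.5k ≠ 5 + 12.5i - 5.5j + k = qp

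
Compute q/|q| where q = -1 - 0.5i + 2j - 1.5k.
-0.3651 - 0.1826i + 0.7303j - 0.5477k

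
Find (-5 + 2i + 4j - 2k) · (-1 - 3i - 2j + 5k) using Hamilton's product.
29 + 29i + 2j - 15k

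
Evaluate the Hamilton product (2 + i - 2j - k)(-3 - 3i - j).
-5 - 10i + 7j - 4k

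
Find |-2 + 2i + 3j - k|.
√18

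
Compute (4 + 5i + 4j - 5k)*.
4 - 5i - 4j + 5k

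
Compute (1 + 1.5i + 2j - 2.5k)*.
1 - 1.5i - 2j + 2.5k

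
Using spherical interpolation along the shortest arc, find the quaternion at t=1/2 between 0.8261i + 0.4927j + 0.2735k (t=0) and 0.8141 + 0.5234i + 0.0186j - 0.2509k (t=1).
0.4913 + 0.8144i + 0.3086j + 0.0136k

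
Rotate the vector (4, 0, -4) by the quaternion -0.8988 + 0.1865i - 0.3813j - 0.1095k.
(0.163, -1.457, -5.464)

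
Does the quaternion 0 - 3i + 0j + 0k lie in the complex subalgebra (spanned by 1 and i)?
Yes. The quaternion -3i has j- and k-coefficients y = z = 0, so it lies in the complex subalgebra spanned by 1 and i.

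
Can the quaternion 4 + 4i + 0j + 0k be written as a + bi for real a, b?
Yes. The quaternion 4 + 4i has j- and k-coefficients y = z = 0, so it lies in the complex subalgebra spanned by 1 and i.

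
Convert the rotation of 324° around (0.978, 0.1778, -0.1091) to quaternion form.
-0.9511 + 0.3022i + 0.0549j - 0.0337k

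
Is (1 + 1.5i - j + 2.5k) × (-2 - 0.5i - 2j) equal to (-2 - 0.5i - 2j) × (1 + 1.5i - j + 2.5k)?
No: pq = -3.25 + 1.5i - 1.25j - 8.5k ≠ -3.25 - 8.5i + 1.25j - 1.5k = qp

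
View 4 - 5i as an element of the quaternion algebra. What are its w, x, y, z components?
4 - 5i + 0j + 0k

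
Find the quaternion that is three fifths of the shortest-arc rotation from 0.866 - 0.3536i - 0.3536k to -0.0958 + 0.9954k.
0.4831 - 0.1702i - 0.8588k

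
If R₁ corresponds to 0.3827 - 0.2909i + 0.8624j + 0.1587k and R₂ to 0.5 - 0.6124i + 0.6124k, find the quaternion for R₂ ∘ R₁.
-0.084 - 0.9079i + 0.3502j - 0.2144k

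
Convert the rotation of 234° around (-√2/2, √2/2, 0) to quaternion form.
-0.454 - 0.63i + 0.63j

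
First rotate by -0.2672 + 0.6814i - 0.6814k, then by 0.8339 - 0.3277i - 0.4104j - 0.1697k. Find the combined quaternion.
-0.1152 + 0.9354i - 0.2293j - 0.2432k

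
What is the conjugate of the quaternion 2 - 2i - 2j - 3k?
2 + 2i + 2j + 3k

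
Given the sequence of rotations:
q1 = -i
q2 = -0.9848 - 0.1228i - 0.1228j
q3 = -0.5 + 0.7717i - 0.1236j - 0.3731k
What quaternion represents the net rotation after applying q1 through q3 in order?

q2 · q1 = -0.1228 + 0.9848i - 0.1228k
q3 · q2 · q1 = -0.7444 - 0.572i - 0.2575j + 0.2289k
-0.7444 - 0.572i - 0.2575j + 0.2289k


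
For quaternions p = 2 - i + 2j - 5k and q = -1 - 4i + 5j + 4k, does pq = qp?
No: pq = 4 + 26i + 32j + 16k ≠ 4 - 40i - 16j + 10k = qp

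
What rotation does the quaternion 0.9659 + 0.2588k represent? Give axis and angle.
axis = (0, 0, 1), θ = π/6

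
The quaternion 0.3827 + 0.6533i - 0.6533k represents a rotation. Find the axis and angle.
axis = (√2/2, 0, -√2/2), θ = 3π/4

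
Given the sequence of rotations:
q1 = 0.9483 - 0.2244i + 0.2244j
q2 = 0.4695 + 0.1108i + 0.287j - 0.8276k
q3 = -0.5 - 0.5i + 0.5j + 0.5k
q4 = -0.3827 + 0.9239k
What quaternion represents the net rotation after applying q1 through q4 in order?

q2 · q1 = 0.4057 + 0.1854i + 0.5632j - 0.6955k
q3 · q2 · q1 = -0.044 - 0.9249i - 0.3338j + 0.1763k
q4 · q3 · q2 · q1 = -0.146 + 0.6624i - 0.7268j - 0.1081k
-0.146 + 0.6624i - 0.7268j - 0.1081k


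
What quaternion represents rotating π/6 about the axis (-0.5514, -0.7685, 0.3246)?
0.9659 - 0.1427i - 0.1989j + 0.084k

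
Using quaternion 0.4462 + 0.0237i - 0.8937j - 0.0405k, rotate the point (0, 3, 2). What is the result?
(-1.618, 3.089, -0.916)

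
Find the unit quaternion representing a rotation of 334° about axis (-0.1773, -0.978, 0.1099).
-0.9744 - 0.0399i - 0.22j + 0.0247k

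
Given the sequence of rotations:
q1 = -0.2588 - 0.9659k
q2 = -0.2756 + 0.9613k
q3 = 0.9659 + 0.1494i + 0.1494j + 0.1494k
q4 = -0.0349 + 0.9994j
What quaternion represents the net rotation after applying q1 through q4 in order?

q2 · q1 = 0.9998 + 0.0174k
q3 · q2 · q1 = 0.9631 + 0.152i + 0.1468j + 0.1662k
q4 · q3 · q2 · q1 = -0.1803 + 0.1608i + 0.9574j - 0.1577k
-0.1803 + 0.1608i + 0.9574j - 0.1577k


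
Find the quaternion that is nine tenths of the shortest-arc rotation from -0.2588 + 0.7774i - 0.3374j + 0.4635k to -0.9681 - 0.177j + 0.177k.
-0.9462 + 0.0985i - 0.2097j + 0.2257k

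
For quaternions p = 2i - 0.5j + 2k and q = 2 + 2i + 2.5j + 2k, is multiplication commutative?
No: pq = -6.75 - 2i - j + 10k ≠ -6.75 + 10i - j - 2k = qp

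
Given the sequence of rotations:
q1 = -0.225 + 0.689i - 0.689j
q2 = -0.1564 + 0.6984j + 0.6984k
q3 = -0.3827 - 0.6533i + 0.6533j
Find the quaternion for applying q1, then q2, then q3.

q2 · q1 = 0.5164 + 0.3734i + 0.4318j - 0.6383k
q3 · q2 · q1 = -0.2358 - 0.8973i - 0.2449j - 0.2818k
-0.2358 - 0.8973i - 0.2449j - 0.2818k


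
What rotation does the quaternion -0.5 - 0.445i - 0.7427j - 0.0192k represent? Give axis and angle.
axis = (-0.5138, -0.8576, -0.0222), θ = 4π/3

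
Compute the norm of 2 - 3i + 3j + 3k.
√31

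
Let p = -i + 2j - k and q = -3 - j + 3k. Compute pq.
5 + 8i - 3j + 4k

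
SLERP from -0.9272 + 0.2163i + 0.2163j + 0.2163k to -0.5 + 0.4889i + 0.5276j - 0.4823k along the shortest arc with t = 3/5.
-0.7551 + 0.4233i + 0.449j - 0.2215k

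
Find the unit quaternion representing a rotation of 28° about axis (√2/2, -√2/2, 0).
0.9703 + 0.1711i - 0.1711j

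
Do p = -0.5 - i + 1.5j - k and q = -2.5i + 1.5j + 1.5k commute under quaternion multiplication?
No: pq = -3.25 + 5i + 3.25j + 1.5k ≠ -3.25 - 2.5i - 4.75j - 3k = qp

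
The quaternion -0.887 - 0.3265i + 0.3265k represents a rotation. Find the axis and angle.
axis = (-√2/2, 0, √2/2), θ = 305°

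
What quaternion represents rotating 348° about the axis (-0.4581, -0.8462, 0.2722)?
-0.9945 - 0.0479i - 0.0885j + 0.0285k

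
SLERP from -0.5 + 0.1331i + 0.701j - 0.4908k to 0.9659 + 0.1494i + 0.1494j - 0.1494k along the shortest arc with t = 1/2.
-0.9144 - 0.0102i + 0.3441j - 0.213k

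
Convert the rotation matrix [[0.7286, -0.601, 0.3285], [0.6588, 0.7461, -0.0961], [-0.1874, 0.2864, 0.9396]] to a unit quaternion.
0.9239 + 0.1035i + 0.1396j + 0.3409k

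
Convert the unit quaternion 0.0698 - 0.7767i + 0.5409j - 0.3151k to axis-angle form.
axis = (-0.7786, 0.5422, -0.3159), θ = 172°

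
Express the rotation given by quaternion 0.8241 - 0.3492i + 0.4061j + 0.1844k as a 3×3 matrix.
[[0.6022, -0.5875, 0.5405], [0.0203, 0.6881, 0.7253], [-0.7981, -0.4258, 0.4263]]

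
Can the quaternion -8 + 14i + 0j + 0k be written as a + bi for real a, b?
Yes. The quaternion -8 + 14i has j- and k-coefficients y = z = 0, so it lies in the complex subalgebra spanned by 1 and i.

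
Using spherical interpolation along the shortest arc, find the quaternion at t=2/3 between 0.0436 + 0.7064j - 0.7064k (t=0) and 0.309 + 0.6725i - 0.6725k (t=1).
0.2473 + 0.5006i + 0.2802j - 0.7808k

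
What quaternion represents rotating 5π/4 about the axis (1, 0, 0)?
-0.3827 + 0.9239i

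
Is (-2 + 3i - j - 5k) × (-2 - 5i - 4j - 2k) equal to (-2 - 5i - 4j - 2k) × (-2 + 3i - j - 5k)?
No: pq = 5 - 14i + 41j - 3k ≠ 5 + 22i - 21j + 31k = qp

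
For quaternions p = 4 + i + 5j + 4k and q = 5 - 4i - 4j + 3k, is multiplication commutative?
No: pq = 32 + 20i - 10j + 48k ≠ 32 - 42i + 28j + 16k = qp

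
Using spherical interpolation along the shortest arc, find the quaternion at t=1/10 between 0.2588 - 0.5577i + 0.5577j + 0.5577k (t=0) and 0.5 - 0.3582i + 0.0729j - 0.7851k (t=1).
0.1782 - 0.492i + 0.5348j + 0.6635k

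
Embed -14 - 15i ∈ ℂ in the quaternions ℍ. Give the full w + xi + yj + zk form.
-14 - 15i + 0j + 0k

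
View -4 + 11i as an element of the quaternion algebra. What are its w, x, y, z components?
-4 + 11i + 0j + 0k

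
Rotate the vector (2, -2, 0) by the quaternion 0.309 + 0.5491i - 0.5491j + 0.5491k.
(1.473, -0.115, 2.412)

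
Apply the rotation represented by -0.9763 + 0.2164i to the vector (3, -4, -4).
(3, -5.316, -1.935)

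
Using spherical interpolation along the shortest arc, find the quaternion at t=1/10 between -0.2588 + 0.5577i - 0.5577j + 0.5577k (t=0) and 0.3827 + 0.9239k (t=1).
-0.1957 + 0.525i - 0.525j + 0.6407k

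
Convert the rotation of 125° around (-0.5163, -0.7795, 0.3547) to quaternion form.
0.4617 - 0.458i - 0.6914j + 0.3146k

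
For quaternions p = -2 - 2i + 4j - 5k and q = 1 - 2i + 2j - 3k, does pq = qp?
No: pq = -29 + 4j + 5k ≠ -29 + 4i - 4j - 3k = qp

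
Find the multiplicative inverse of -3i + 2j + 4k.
0.1034i - 0.069j - 0.1379k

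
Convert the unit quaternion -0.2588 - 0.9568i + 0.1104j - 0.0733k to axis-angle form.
axis = (-0.9905, 0.1143, -0.0759), θ = 7π/6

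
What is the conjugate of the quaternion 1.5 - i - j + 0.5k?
1.5 + i + j - 0.5k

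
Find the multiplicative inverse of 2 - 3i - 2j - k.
0.1111 + 0.1667i + 0.1111j + 0.0556k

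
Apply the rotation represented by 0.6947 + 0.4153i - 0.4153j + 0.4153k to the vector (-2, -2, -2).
(1.688, 0.76, -2.928)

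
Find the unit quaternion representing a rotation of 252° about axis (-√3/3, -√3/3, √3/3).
-0.5878 - 0.4671i - 0.4671j + 0.4671k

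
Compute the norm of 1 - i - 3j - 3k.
√20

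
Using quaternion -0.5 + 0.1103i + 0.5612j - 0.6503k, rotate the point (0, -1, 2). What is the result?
(-0.883, -1.369, 1.532)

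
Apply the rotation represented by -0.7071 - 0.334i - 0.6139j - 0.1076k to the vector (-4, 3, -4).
(-3.879, 1.373, 4.906)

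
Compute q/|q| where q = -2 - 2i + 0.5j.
-0.6963 - 0.6963i + 0.1741j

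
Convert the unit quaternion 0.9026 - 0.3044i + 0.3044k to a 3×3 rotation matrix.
[[0.8147, -0.5495, -0.1853], [0.5495, 0.6294, 0.5495], [-0.1853, -0.5495, 0.8147]]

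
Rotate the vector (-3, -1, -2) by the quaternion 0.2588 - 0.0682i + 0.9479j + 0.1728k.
(1.855, -1.537, 2.863)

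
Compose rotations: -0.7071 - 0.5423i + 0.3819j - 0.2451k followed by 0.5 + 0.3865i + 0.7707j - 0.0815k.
-0.4583 - 0.7022i - 0.2151j + 0.5006k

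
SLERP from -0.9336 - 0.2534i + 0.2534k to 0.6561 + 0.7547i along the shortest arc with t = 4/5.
-0.7376 - 0.6731i + 0.0541k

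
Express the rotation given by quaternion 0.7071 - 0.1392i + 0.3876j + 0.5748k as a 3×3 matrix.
[[0.0387, -0.9208, 0.3881], [0.705, 0.3005, 0.6424], [-0.7082, 0.2487, 0.6608]]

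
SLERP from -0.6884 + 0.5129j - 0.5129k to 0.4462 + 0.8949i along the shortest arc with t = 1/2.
-0.7017 - 0.5535i + 0.3172j - 0.3172k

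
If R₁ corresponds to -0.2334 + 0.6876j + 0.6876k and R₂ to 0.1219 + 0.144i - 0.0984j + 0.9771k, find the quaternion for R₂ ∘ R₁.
-0.6326 - 0.7731i + 0.0078j - 0.0452k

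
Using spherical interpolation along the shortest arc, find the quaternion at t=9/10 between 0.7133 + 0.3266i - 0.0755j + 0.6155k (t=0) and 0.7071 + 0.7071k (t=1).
0.7117 + 0.0333i - 0.0077j + 0.7017k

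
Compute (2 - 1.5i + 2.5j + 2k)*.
2 + 1.5i - 2.5j - 2k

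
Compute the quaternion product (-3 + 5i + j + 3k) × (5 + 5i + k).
-43 + 11i + 15j + 7k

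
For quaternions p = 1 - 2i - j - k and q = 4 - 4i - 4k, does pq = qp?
No: pq = -8 - 8i - 8j - 12k ≠ -8 - 16i - 4k = qp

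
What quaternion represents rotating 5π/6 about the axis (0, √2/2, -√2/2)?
0.2588 + 0.683j - 0.683k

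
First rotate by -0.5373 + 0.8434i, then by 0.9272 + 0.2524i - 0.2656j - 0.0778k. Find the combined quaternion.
-0.7111 + 0.6464i + 0.0771j + 0.2658k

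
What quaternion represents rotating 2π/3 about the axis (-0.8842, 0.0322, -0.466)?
0.5 - 0.7657i + 0.0279j - 0.4036k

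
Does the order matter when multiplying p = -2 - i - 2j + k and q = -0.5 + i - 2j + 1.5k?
Yes: pq = -3.5 - 2.5i + 7.5j + 0.5k ≠ -3.5 - 0.5i + 2.5j - 7.5k = qp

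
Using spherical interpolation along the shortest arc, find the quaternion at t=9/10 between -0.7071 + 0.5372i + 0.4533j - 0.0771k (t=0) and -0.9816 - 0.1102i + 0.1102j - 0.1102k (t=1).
-0.9814 - 0.0414i + 0.1519j - 0.1099k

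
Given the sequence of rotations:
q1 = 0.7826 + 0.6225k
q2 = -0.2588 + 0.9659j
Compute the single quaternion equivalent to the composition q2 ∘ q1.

q2 · q1 = -0.2025 + 0.6013i + 0.7559j - 0.1611k
-0.2025 + 0.6013i + 0.7559j - 0.1611k


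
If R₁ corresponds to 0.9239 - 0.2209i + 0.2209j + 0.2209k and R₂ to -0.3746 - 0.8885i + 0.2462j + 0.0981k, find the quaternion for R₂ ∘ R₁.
-0.6184 - 0.7054i + 0.3193j - 0.134k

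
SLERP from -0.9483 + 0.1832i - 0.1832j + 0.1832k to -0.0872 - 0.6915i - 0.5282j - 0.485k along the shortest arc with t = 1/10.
-0.9186 + 0.2858i - 0.0992j + 0.2542k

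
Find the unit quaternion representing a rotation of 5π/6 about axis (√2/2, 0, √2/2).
0.2588 + 0.683i + 0.683k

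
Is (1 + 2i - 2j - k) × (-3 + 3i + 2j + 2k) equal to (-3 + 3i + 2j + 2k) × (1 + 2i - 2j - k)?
No: pq = -3 - 5i + j + 15k ≠ -3 - i + 15j - 5k = qp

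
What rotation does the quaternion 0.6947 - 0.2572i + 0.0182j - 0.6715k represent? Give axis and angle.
axis = (-0.3576, 0.0253, -0.9335), θ = 92°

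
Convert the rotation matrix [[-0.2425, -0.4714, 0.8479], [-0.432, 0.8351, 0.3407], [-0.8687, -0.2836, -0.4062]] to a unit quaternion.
0.5446 - 0.2866i + 0.788j + 0.0181k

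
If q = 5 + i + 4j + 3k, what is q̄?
5 - i - 4j - 3k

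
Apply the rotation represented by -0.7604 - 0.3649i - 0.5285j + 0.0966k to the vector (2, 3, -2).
(0.977, 3.937, -0.74)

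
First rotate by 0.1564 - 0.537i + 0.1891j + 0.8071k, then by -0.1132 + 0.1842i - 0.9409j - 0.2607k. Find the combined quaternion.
0.4695 - 0.6205i - 0.1772j - 0.6026k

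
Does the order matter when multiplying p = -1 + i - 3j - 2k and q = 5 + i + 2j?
Yes: pq = 8i - 19j - 5k ≠ -15j - 15k = qp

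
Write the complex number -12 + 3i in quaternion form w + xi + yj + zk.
-12 + 3i + 0j + 0k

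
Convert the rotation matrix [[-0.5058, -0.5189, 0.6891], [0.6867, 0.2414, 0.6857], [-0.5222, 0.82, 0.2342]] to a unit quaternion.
0.4924 + 0.0682i + 0.615j + 0.6121k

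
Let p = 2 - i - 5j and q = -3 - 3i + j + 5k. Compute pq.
-4 - 28i + 22j - 6k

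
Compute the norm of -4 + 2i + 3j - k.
√30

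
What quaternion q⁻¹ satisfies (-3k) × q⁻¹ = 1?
0.3333k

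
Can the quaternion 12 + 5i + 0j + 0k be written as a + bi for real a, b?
Yes. The quaternion 12 + 5i has j- and k-coefficients y = z = 0, so it lies in the complex subalgebra spanned by 1 and i.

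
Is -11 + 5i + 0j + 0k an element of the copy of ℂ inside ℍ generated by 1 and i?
Yes. The quaternion -11 + 5i has j- and k-coefficients y = z = 0, so it lies in the complex subalgebra spanned by 1 and i.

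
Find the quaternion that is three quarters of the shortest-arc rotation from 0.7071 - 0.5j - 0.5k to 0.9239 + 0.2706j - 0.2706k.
0.9318 + 0.0739j - 0.3553k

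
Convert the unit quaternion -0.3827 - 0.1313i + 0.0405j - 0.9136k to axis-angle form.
axis = (-0.1421, 0.0438, -0.9889), θ = 5π/4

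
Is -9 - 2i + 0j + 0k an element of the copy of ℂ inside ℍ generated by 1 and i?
Yes. The quaternion -9 - 2i has j- and k-coefficients y = z = 0, so it lies in the complex subalgebra spanned by 1 and i.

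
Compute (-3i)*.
3i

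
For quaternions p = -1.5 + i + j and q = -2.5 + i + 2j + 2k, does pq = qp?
No: pq = 0.75 - 2i - 7.5j - 2k ≠ 0.75 - 6i - 3.5j - 4k = qp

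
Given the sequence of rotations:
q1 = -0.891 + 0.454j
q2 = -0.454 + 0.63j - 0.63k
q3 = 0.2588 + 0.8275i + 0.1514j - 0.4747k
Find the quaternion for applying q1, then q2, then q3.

q2 · q1 = 0.1185 + 0.286i - 0.7674j + 0.5613k
q3 · q2 · q1 = 0.1766 - 0.1072i - 0.7809j - 0.5893k
0.1766 - 0.1072i - 0.7809j - 0.5893k


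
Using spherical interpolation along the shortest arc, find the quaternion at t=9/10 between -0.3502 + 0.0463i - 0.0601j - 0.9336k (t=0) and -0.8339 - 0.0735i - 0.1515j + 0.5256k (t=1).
0.7545 + 0.0773i + 0.1376j - 0.637k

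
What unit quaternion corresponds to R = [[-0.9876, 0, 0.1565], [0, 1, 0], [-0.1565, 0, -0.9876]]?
0.0785 + 0.9969j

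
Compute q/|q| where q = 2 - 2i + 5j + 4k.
0.2857 - 0.2857i + 0.7143j + 0.5714k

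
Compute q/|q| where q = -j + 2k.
-0.4472j + 0.8944k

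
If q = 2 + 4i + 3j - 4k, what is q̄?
2 - 4i - 3j + 4k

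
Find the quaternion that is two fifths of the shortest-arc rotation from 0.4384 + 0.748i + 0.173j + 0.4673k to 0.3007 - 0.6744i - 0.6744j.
0.1567 + 0.8272i + 0.4358j + 0.3181k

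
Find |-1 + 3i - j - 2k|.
√15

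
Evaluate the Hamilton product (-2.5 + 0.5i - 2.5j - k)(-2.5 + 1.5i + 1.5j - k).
8.25 - i + 1.5j + 9.5k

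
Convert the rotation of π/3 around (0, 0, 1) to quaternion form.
0.866 + 0.5k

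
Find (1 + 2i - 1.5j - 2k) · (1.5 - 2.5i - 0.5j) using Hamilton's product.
5.75 - 0.5i + 2.25j - 7.75k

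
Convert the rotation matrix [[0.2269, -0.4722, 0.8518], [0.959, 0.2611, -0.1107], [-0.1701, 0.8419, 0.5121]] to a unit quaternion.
0.7071 + 0.3368i + 0.3613j + 0.506k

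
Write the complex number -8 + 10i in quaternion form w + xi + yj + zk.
-8 + 10i + 0j + 0k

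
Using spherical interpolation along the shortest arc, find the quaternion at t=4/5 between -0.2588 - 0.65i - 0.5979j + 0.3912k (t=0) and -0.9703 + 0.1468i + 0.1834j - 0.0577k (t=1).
-0.9961 - 0.0592i - 0.0088j + 0.0646k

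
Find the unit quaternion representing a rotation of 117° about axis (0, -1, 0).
0.5225 - 0.8526j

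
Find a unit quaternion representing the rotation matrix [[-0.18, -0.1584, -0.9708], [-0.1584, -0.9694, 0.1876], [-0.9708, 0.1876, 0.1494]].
-0.6403i + 0.1237j + 0.7581k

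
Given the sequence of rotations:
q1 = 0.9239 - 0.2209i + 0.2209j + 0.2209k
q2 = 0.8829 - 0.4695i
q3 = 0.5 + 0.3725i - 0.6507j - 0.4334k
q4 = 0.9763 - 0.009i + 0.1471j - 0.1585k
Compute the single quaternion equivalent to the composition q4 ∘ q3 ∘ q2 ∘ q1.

q2 · q1 = 0.712 - 0.6288i + 0.2987j + 0.0913k
q3 · q2 · q1 = 0.8242 + 0.0209i - 0.0754j - 0.5608k
q4 · q3 · q2 · q1 = 0.7271 - 0.0815i + 0.0393j - 0.6805k
0.7271 - 0.0815i + 0.0393j - 0.6805k


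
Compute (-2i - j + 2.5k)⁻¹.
0.1778i + 0.0889j - 0.2222k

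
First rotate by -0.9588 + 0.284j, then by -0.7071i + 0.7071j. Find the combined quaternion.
-0.2008 + 0.678i - 0.678j - 0.2008k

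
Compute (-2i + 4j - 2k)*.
2i - 4j + 2k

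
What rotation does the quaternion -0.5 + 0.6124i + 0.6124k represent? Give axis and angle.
axis = (√2/2, 0, √2/2), θ = 4π/3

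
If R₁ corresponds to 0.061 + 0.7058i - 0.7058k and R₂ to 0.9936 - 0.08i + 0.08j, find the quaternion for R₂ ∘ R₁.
0.1171 + 0.6399i - 0.0516j - 0.7577k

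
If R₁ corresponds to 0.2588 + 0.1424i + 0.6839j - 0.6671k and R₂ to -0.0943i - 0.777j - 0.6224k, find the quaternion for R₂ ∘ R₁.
0.1296 + 0.9196i - 0.3526j - 0.1149k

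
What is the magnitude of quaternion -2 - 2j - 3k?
√17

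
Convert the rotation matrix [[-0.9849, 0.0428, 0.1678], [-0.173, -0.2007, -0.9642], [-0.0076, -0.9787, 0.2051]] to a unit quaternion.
-0.0698 + 0.0518i - 0.6283j + 0.7731k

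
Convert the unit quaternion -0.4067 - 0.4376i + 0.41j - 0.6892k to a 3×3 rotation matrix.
[[-0.2862, -0.9194, 0.2697], [0.2018, -0.333, -0.9211], [0.9367, -0.2092, 0.2808]]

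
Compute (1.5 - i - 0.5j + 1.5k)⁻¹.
0.2609 + 0.1739i + 0.087j - 0.2609k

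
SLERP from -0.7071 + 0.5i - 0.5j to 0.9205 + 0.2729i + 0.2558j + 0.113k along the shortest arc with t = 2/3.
-0.9252 - 0.0086i - 0.3707j - 0.0811k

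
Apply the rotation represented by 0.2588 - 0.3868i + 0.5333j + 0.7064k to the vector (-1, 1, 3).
(-1.023, 2.611, 1.772)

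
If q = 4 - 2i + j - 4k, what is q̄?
4 + 2i - j + 4k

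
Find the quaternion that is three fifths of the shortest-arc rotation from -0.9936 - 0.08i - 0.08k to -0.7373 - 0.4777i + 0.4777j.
-0.8914 - 0.3362i + 0.3019j - 0.0343k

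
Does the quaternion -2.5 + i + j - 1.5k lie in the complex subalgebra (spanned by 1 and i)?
No. The quaternion -2.5 + i + j - 1.5k has j-coefficient y = 1 and k-coefficient z = -1.5, not both zero, so it does not lie in the complex subalgebra spanned by 1 and i.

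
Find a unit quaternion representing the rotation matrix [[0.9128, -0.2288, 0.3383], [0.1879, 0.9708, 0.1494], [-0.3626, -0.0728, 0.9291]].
0.9763 - 0.0569i + 0.1795j + 0.1067k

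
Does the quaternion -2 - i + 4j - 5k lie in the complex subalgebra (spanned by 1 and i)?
No. The quaternion -2 - i + 4j - 5k has j-coefficient y = 4 and k-coefficient z = -5, not both zero, so it does not lie in the complex subalgebra spanned by 1 and i.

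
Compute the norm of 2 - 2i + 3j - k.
√18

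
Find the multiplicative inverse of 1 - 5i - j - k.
0.0357 + 0.1786i + 0.0357j + 0.0357k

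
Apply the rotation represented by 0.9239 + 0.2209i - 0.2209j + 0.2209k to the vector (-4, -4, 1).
(-1.507, -4.967, -2.461)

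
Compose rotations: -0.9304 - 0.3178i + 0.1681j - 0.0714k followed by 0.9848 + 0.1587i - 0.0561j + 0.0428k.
-0.8533 - 0.4638i + 0.2155j - 0.1013k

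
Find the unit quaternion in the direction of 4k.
k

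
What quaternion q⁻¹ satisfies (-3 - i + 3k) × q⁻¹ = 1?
-0.1579 + 0.0526i - 0.1579k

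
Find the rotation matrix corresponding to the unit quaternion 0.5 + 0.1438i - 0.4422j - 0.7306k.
[[-0.4586, 0.6034, -0.6523], [-0.8578, -0.1089, 0.5023], [0.2321, 0.7899, 0.5676]]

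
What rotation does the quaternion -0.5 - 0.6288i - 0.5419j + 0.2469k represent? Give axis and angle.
axis = (-0.7261, -0.6257, 0.2851), θ = 4π/3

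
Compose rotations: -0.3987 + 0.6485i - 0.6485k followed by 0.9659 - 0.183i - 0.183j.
-0.2664 + 0.818i - 0.0457j - 0.5077k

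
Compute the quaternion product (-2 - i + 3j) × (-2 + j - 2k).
1 - 4i - 10j + 3k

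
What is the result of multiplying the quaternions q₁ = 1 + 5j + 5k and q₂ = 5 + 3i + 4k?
-15 + 23i + 40j + 14k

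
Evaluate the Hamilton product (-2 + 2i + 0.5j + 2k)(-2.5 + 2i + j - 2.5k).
5.5 - 12.25i + 5.75j + k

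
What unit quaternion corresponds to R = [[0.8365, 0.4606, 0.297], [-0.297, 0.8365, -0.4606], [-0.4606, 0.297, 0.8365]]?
0.9367 + 0.2022i + 0.2022j - 0.2022k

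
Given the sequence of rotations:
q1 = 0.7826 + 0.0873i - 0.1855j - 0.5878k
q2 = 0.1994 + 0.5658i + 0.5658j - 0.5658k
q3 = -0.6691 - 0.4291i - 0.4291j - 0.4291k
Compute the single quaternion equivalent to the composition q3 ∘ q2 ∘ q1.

q2 · q1 = -0.121 + 0.0227i + 0.689j - 0.7144k
q3 · q2 · q1 = 0.0798 + 0.6389i - 0.7254j + 0.244k
0.0798 + 0.6389i - 0.7254j + 0.244k


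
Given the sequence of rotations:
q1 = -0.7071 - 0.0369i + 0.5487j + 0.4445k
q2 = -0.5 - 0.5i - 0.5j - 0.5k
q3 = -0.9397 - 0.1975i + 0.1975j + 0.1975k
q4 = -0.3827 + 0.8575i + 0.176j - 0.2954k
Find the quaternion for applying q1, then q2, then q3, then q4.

q2 · q1 = 0.8317 + 0.4241i + 0.3199j - 0.1615k
q3 · q2 · q1 = -0.7291 - 0.6579i - 0.0845j + 0.1691k
q4 · q3 · q2 · q1 = 0.908 - 0.3686i - 0.0466j + 0.194k
0.908 - 0.3686i - 0.0466j + 0.194k


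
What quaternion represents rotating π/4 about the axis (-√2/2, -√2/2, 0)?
0.9239 - 0.2706i - 0.2706j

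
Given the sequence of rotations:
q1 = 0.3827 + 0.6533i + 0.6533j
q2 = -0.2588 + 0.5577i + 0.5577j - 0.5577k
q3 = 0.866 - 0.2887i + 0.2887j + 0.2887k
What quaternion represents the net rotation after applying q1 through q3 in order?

q2 · q1 = -0.8277 + 0.4087i - 0.32j - 0.2134k
q3 · q2 · q1 = -0.4448 + 0.6237i - 0.4597j - 0.4494k
-0.4448 + 0.6237i - 0.4597j - 0.4494k


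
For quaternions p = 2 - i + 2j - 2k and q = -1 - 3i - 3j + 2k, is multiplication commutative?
No: pq = 5 - 7i + 15k ≠ 5 - 3i - 16j - 3k = qp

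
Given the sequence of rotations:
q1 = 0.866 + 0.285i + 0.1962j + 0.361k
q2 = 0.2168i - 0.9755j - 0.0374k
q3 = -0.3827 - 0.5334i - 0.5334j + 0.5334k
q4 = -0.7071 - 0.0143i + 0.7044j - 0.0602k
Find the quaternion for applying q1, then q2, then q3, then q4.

q2 · q1 = 0.1431 - 0.1571i - 0.9337j + 0.2882k
q3 · q2 · q1 = -0.7903 + 0.3281i + 0.3509j + 0.3803k
q4 · q3 · q2 · q1 = 0.3392 + 0.0683i - 0.8191j - 0.4575k
0.3392 + 0.0683i - 0.8191j - 0.4575k


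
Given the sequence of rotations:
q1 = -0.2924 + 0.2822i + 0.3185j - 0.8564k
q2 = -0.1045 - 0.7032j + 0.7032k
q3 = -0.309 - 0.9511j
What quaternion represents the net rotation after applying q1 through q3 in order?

q2 · q1 = 0.8567 + 0.3488i + 0.3708j + 0.0823k
q3 · q2 · q1 = 0.0879 - 0.1861i - 0.9294j + 0.3063k
0.0879 - 0.1861i - 0.9294j + 0.3063k


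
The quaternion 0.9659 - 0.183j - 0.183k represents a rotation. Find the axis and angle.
axis = (0, -√2/2, -√2/2), θ = π/6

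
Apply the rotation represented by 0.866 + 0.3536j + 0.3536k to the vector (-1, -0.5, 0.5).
(0.113, -0.862, 0.862)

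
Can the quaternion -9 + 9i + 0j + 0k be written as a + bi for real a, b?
Yes. The quaternion -9 + 9i has j- and k-coefficients y = z = 0, so it lies in the complex subalgebra spanned by 1 and i.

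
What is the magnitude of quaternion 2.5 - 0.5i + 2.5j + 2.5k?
√19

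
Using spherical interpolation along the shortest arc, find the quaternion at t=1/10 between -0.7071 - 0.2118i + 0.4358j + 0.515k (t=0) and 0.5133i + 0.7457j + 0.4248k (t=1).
-0.6645 - 0.1353i + 0.5021j + 0.5367k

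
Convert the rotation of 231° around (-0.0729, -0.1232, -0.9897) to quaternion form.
-0.4305 - 0.0658i - 0.1112j - 0.8933k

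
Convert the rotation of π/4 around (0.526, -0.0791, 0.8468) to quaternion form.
0.9239 + 0.2013i - 0.0303j + 0.3241k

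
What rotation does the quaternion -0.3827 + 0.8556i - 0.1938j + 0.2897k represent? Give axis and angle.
axis = (0.9261, -0.2098, 0.3136), θ = 5π/4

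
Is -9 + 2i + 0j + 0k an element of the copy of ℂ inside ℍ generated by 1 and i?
Yes. The quaternion -9 + 2i has j- and k-coefficients y = z = 0, so it lies in the complex subalgebra spanned by 1 and i.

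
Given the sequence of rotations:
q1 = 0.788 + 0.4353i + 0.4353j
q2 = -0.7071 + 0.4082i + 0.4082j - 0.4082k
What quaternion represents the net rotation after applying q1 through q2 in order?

q2 · q1 = -0.9126 + 0.1916i - 0.1638j - 0.3217k
-0.9126 + 0.1916i - 0.1638j - 0.3217k


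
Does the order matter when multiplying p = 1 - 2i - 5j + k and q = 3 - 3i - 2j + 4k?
Yes: pq = -17 - 27i - 12j - 4k ≠ -17 + 9i - 22j + 18k = qp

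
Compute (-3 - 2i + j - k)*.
-3 + 2i - j + k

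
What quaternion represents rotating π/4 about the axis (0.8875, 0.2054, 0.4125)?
0.9239 + 0.3396i + 0.0786j + 0.1579k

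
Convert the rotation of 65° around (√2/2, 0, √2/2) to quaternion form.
0.8434 + 0.3799i + 0.3799k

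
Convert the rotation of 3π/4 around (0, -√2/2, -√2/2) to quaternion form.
0.3827 - 0.6533j - 0.6533k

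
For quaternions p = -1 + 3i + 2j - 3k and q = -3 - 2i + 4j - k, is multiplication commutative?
No: pq = -2 + 3i - j + 26k ≠ -2 - 17i - 19j - 6k = qp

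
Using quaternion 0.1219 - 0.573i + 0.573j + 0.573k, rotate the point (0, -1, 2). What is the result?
(-0.238, 1.906, -1.144)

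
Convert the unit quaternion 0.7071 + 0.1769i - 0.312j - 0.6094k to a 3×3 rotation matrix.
[[0.0626, 0.7514, -0.6568], [-0.9722, 0.1947, 0.1301], [0.2256, 0.6304, 0.7427]]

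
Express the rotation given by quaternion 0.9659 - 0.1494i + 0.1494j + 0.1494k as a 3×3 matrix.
[[0.9107, -0.3333, 0.244], [0.244, 0.9107, 0.3333], [-0.3333, -0.244, 0.9107]]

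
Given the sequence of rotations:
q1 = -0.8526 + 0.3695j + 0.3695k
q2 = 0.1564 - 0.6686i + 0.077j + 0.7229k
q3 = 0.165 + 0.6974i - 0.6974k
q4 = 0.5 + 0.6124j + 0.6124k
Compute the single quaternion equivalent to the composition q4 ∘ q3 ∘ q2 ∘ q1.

q2 · q1 = -0.4289 + 0.3314i + 0.2392j - 0.8056k
q3 · q2 · q1 = -0.8637 - 0.0776i + 0.3702j + 0.333k
q4 · q3 · q2 · q1 = -0.8625 - 0.0616i - 0.3914j - 0.3149k
-0.8625 - 0.0616i - 0.3914j - 0.3149k


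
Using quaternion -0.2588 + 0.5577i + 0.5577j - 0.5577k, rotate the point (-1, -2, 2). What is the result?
(-2.244, -1.089, 1.667)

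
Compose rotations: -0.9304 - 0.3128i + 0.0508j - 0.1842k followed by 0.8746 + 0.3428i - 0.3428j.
-0.6891 - 0.5294i + 0.4265j - 0.2509k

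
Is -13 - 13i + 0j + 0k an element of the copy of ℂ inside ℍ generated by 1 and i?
Yes. The quaternion -13 - 13i has j- and k-coefficients y = z = 0, so it lies in the complex subalgebra spanned by 1 and i.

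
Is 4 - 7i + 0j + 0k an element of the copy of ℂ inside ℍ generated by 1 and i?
Yes. The quaternion 4 - 7i has j- and k-coefficients y = z = 0, so it lies in the complex subalgebra spanned by 1 and i.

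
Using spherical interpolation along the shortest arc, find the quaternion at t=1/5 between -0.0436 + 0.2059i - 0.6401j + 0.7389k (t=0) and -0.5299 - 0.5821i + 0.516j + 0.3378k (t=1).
0.1083 + 0.3504i - 0.7278j + 0.5795k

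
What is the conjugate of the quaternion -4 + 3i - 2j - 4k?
-4 - 3i + 2j + 4k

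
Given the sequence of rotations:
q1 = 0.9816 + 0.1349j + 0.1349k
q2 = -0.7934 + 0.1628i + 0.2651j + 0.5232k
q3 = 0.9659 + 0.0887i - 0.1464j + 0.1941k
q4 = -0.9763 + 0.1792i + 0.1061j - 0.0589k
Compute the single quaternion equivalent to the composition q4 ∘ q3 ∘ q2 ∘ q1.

q2 · q1 = -0.8851 + 0.125i + 0.1312j + 0.4285k
q3 · q2 · q1 = -0.93 - 0.046i + 0.2426j + 0.272k
q4 · q3 · q2 · q1 = 0.9065 - 0.0786i - 0.3816j - 0.1624k
0.9065 - 0.0786i - 0.3816j - 0.1624k


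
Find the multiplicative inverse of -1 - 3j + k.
-0.0909 + 0.2727j - 0.0909k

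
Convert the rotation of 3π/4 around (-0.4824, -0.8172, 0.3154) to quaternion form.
0.3827 - 0.4457i - 0.755j + 0.2914k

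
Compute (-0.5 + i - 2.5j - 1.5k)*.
-0.5 - i + 2.5j + 1.5k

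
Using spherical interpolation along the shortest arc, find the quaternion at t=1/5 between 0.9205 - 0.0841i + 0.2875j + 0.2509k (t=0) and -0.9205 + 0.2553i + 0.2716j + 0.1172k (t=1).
0.959 - 0.1247i + 0.1783j + 0.1816k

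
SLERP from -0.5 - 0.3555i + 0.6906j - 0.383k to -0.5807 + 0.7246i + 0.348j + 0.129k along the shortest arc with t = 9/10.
-0.6264 + 0.6468i + 0.4292j + 0.0712k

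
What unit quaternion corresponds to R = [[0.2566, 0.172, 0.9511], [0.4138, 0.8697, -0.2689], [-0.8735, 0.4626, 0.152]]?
0.7547 + 0.2423i + 0.6044j + 0.0801k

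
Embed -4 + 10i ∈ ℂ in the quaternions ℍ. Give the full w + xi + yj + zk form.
-4 + 10i + 0j + 0k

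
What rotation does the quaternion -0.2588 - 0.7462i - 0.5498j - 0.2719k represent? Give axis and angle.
axis = (-0.7725, -0.5692, -0.2815), θ = 7π/6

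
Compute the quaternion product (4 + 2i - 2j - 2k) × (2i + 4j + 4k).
12 + 8i + 4j + 28k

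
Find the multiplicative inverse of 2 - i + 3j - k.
0.1333 + 0.0667i - 0.2j + 0.0667k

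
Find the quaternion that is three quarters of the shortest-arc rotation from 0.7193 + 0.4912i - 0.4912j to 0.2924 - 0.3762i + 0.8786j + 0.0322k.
-0.0197 + 0.4659i - 0.8842j - 0.0268k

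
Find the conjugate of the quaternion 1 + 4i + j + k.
1 - 4i - j - k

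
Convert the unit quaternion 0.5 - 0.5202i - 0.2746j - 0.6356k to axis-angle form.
axis = (-0.6007, -0.3171, -0.7339), θ = 2π/3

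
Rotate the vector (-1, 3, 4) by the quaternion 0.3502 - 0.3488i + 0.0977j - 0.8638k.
(4.806, -1.232, 1.177)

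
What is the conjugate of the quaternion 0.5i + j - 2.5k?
-0.5i - j + 2.5k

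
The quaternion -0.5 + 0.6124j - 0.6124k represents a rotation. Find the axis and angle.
axis = (0, √2/2, -√2/2), θ = 4π/3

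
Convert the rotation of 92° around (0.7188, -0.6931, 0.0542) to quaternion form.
0.6947 + 0.5171i - 0.4986j + 0.039k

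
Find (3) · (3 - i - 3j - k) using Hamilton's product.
9 - 3i - 9j - 3k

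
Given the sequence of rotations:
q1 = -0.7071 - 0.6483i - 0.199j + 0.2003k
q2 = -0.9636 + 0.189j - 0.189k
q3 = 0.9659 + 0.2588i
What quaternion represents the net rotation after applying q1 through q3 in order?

q2 · q1 = 0.7568 + 0.6249i + 0.1806j + 0.0632k
q3 · q2 · q1 = 0.5693 + 0.7995i + 0.1581j + 0.1078k
0.5693 + 0.7995i + 0.1581j + 0.1078k


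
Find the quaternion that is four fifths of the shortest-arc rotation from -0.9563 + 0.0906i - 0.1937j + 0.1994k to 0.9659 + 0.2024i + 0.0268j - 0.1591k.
-0.9731 - 0.1446i - 0.0611j + 0.1688k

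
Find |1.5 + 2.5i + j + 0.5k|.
3.122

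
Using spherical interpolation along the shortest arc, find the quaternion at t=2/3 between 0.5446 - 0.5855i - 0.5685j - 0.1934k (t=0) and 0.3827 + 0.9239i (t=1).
-0.0665 - 0.9649i - 0.2406j - 0.0819k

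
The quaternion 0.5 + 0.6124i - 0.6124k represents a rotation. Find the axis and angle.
axis = (√2/2, 0, -√2/2), θ = 2π/3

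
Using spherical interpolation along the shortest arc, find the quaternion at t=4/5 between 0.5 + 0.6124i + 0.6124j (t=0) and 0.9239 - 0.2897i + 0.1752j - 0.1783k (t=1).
0.9335 - 0.0992i + 0.3073j - 0.1559k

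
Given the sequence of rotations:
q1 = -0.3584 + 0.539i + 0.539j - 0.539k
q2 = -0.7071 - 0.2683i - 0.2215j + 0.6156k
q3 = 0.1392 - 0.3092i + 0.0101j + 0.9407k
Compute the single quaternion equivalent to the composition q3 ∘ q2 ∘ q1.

q2 · q1 = 0.8492 - 0.4974i - 0.1145j + 0.1353k
q3 · q2 · q1 = -0.1617 - 0.2227i - 0.4334j + 0.8581k
-0.1617 - 0.2227i - 0.4334j + 0.8581k


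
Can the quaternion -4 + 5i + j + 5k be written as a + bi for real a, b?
No. The quaternion -4 + 5i + j + 5k has j-coefficient y = 1 and k-coefficient z = 5, not both zero, so it does not lie in the complex subalgebra spanned by 1 and i.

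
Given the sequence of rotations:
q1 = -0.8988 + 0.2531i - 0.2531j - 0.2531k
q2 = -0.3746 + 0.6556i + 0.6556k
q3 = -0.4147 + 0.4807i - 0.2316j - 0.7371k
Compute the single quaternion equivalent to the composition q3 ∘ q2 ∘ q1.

q2 · q1 = 0.3367 - 0.5181i + 0.4267j - 0.6604k
q3 · q2 · q1 = -0.2785 + 0.8442i + 0.4444j + 0.1108k
-0.2785 + 0.8442i + 0.4444j + 0.1108k


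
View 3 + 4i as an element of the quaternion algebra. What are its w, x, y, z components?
3 + 4i + 0j + 0k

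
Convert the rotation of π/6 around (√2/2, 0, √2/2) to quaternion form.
0.9659 + 0.183i + 0.183k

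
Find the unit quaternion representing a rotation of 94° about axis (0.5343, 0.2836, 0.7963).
0.682 + 0.3908i + 0.2074j + 0.5824k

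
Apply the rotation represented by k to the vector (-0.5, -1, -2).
(0.5, 1, -2)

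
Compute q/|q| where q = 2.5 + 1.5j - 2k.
0.7071 + 0.4243j - 0.5657k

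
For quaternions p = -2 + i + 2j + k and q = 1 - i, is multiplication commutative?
No: pq = -1 + 3i + j + 3k ≠ -1 + 3i + 3j - k = qp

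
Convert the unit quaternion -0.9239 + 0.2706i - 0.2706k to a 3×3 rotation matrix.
[[0.8536, -0.5, -0.1464], [0.5, 0.7071, 0.5], [-0.1464, -0.5, 0.8536]]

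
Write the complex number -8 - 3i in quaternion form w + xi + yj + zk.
-8 - 3i + 0j + 0k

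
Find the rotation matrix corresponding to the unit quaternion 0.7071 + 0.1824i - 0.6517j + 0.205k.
[[0.0665, -0.5277, -0.8469], [0.0522, 0.8494, -0.5251], [0.9964, -0.0092, 0.084]]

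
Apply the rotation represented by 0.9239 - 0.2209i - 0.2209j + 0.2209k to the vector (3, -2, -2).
(4.047, -0.713, 0.334)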